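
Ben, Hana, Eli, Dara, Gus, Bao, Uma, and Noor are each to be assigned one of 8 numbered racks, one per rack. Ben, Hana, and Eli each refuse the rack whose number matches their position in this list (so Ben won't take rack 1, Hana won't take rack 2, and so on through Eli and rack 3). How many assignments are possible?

Let Aᵢ (for i ∈ {1, 2, 3}) be the placements that put person i in their forbidden rack. Any j of these fix j positions, leaving (8−j)! ways to fill the rest, and there are C(3,j) ways to pick which j.
By inclusion–exclusion, the number of valid placements is Σ_{j=0}^{3} (−1)^j C(3,j)·(8−j)!.
Computing: 40320 − 15120 + 2160 − 120 = 27240.

27240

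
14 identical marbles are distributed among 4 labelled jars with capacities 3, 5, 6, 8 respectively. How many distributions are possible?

116

Without the upper bounds there are C(17,3) = 680 ways to split 14 among 4 jars.
Subtract solutions that violate a single cap (substitute x_i' = x_i − (cap_i+1)): x_1 ≥ 4 gives C(13,3) = 286; x_2 ≥ 6 gives C(11,3) = 165; x_3 ≥ 7 gives C(10,3) = 120; x_4 ≥ 9 gives C(8,3) = 56. Together 627.
Add back pairs where two caps are both exceeded: 35 + 20 + 4 + 4 + 0 + 0 = 63.
By inclusion–exclusion the count is 680 − 627 + 63 = 116.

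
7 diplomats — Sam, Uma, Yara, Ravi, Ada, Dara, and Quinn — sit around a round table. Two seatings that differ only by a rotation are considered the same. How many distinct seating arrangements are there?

720

Fix one person's seat to break rotational symmetry; the remaining 6 people can be arranged in (6)! = 720 ways.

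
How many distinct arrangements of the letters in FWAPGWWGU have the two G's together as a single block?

6720

Treat the 2 copies of G as a single block. The multiset to arrange is then {GG, A, F, P, U, W, W, W}, 8 items in all.
That gives (8)!/(3!) = 6720 arrangements.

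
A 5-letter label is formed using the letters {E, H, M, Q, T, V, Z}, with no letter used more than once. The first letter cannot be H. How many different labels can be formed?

The first letter has 7−1 = 6 choices (anything except H).
The remaining 4 letters are filled from the other 6 symbols without repetition: 6 × 5 × 4 × 3 = 360.
Total: 6 × 360 = 2160.

2160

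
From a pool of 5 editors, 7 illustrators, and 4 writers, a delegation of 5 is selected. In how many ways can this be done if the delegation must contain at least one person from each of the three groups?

3010

Total 5-person selections from all 16: C(16,5) = 4368.
Subtract selections that omit an entire group: no editors → C(11,5) = 462; no illustrators → C(9,5) = 126; no writers → C(12,5) = 792.
Add back selections omitting two groups (i.e. drawn from a single group): C(5,5) + C(7,5) + C(4,5) = 22.
By inclusion–exclusion: 4368 − 1380 + 22 = 3010.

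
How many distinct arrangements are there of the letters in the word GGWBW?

Letter multiplicities in GGWBW: B×1, G×2, W×2.
So there are 5! / (2!·2!) = 30 distinguishable arrangements.

30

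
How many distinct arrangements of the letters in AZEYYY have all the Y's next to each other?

24

Treat the 3 copies of Y as a single block. The multiset to arrange is then {YYY, A, E, Z}, 4 items in all.
All 4 items are distinct, so there are (4)! = 24 arrangements.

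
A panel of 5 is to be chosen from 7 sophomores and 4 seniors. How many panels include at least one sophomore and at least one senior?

441

Total 5-person selections from all 11: C(11,5) = 462.
Subtract selections that omit an entire group: no sophomores → C(4,5) = 0; no seniors → C(7,5) = 21.
Both groups omitted at once is impossible, so 462 − 21 = 441.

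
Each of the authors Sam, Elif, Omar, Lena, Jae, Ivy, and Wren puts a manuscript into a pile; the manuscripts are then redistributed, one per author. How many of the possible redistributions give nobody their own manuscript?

Let Aᵢ be the assignments in which author i gets their own manuscript. We want the size of the complement of A₁∪…∪A_7.
By inclusion–exclusion this is Σ_{j=0}^{7} (−1)^j C(7,j)·(7−j)!.
Computing: 5040 − 5040 + 2520 − 840 + 210 − 42 + 7 − 1 = 1854.

1854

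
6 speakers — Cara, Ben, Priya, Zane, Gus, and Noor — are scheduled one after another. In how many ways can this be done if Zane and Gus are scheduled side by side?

240

Treat {Zane, Gus} as a single unit. There are 5 units to order, and the pair itself can be ordered 2 ways.
That gives 2 × 5! = 2 × 120 = 240.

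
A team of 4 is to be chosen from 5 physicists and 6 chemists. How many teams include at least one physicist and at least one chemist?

310

With no constraint there are C(11,4) = 330 possible selections.
Selections missing a whole group: no physicists → C(6,4) = 15; no chemists → C(5,4) = 5.
Both groups omitted at once is impossible, so 330 − 20 = 310.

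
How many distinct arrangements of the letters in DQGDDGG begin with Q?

With the first slot taken by Q, it remains to arrange the other 6 letters (DGDDGG).
Those 6 letters have D appearing 3 times and G appearing 3 times, giving (6)!/(3!·3!) = 20.

20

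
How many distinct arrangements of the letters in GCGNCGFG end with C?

With the last slot taken by C, it remains to arrange the other 7 letters (GGNCGFG).
Those 7 letters have G appearing 4 times, giving (7)!/(4!) = 210.

210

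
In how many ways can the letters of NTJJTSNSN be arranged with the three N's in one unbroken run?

630

Treat the 3 copies of N as a single block. The multiset to arrange is then {NNN, J, J, S, S, T, T}, 7 items in all.
That gives (7)!/(2!·2!·2!) = 630 arrangements.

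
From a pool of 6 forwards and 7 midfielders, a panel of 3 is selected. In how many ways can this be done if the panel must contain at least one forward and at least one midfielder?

231

With no constraint there are C(13,3) = 286 possible selections.
Subtract selections that omit an entire group: no forwards → C(7,3) = 35; no midfielders → C(6,3) = 20.
Both groups omitted at once is impossible, so 286 − 55 = 231.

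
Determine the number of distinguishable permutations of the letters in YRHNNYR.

Letter multiplicities in YRHNNYR: H×1, N×2, R×2, Y×2.
The number of distinct arrangements is 7!/(2!·2!·2!) = 5040/8 = 630.

630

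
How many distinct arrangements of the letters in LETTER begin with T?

60

Fix T in the first position and arrange the remaining 5 letters.
Those 5 letters have E appearing twice, giving (5)!/(2!) = 60.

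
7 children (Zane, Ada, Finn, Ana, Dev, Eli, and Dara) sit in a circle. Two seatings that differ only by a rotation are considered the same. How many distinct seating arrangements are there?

720

Seat Zane anywhere (absorbing the rotational symmetry), then permute the other 6: (6)! = 720.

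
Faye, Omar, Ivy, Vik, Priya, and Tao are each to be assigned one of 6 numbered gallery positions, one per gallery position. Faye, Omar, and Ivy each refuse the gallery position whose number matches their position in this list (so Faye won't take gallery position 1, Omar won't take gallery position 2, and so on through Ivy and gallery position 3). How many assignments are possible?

Let Aᵢ (for i ∈ {1, 2, 3}) be the placements that put person i in their forbidden gallery position. Any j of these fix j positions, leaving (6−j)! ways to fill the rest, and there are C(3,j) ways to pick which j.
By inclusion–exclusion, the number of valid placements is Σ_{j=0}^{3} (−1)^j C(3,j)·(6−j)!.
Computing: 720 − 360 + 72 − 6 = 426.

426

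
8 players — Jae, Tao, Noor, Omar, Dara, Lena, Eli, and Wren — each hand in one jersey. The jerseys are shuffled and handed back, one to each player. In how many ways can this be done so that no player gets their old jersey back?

Let Aᵢ be the assignments in which player i gets their old jersey. We want the size of the complement of A₁∪…∪A_8.
By inclusion–exclusion this is Σ_{j=0}^{8} (−1)^j C(8,j)·(8−j)!.
Computing: 40320 − 40320 + 20160 − 6720 + 1680 − 336 + 56 − 8 + 1 = 14833.

14833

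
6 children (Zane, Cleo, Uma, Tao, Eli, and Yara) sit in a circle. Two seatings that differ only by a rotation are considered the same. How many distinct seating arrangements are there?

Around a circle, 6 distinct people have 6!/6 = (5)! = 120 rotationally distinct seatings.

120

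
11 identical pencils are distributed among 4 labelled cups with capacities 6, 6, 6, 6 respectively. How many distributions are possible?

224

Without the upper bounds there are C(14,3) = 364 ways to split 11 among 4 cups.
Subtract solutions that violate a single cap (substitute x_i' = x_i − (cap_i+1)): x_1 ≥ 7 gives C(7,3) = 35; x_2 ≥ 7 gives C(7,3) = 35; x_3 ≥ 7 gives C(7,3) = 35; x_4 ≥ 7 gives C(7,3) = 35. Together 140.
No two caps can be exceeded simultaneously, so the pair terms are all 0.
By inclusion–exclusion the count is 364 − 140 + 0 = 224.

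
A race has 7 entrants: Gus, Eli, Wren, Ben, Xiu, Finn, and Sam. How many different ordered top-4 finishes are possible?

840

There are 7 choices for 1st place, 6 for 2nd, and so on down to 4 for position 4.
That gives 7 × 6 × 5 × 4 = 840.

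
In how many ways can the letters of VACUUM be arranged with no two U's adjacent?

240

There are 6!/(2!) = 360 arrangements of VACUUM in total.
Arrangements with the U's together: treat UU as one letter, giving (5)! = 120.
Subtracting, 360 − 120 = 240 arrangements keep the U's apart.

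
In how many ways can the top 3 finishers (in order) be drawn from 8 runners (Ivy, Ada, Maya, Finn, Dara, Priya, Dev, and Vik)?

336

This is an ordered selection of 3 from 8: P(8,3).
That gives 8 × 7 × 6 = 336.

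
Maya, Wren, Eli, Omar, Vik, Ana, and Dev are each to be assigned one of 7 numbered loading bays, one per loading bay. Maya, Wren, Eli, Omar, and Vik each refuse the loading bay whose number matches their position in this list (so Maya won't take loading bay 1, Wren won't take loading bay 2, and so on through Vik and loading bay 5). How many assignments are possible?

2428

Let Aᵢ (for 1 ≤ i ≤ 5) be the placements that put person i in their forbidden loading bay. Any j of these fix j positions, leaving (7−j)! ways to fill the rest, and there are C(5,j) ways to pick which j.
By inclusion–exclusion, the number of valid placements is Σ_{j=0}^{5} (−1)^j C(5,j)·(7−j)!.
Computing: 5040 − 3600 + 1200 − 240 + 30 − 2 = 2428.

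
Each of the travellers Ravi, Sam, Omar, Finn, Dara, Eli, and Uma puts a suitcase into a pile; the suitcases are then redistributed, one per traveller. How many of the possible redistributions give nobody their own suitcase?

Let Aᵢ be the assignments in which traveller i gets their own suitcase. We want the size of the complement of A₁∪…∪A_7.
By inclusion–exclusion this is Σ_{j=0}^{7} (−1)^j C(7,j)·(7−j)!.
Computing: 5040 − 5040 + 2520 − 840 + 210 − 42 + 7 − 1 = 1854.

1854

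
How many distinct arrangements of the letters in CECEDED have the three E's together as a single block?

30

Treat the 3 copies of E as a single block. The multiset to arrange is then {EEE, C, C, D, D}, 5 items in all.
That gives (5)!/(2!·2!) = 30 arrangements.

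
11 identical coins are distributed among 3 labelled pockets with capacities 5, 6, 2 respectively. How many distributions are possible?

Ignoring the caps, the number of non-negative solutions to x_1+…+x_3 = 11 is C(13,2) = 78.
Subtract solutions that violate a single cap (substitute x_i' = x_i − (cap_i+1)): x_1 ≥ 6 gives C(7,2) = 21; x_2 ≥ 7 gives C(6,2) = 15; x_3 ≥ 3 gives C(10,2) = 45. Together 81.
Add back pairs where two caps are both exceeded: 0 + 6 + 3 = 9.
By inclusion–exclusion the count is 78 − 81 + 9 = 6.

6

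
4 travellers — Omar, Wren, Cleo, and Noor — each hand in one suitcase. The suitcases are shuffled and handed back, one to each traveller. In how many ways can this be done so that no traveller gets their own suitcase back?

Count assignments avoiding every fixed point. For any j of the 4 travellers fixed to their own suitcase, the other 4−j can be arranged in (4−j)! ways.
By inclusion–exclusion this is Σ_{j=0}^{4} (−1)^j C(4,j)·(4−j)!.
Computing: 24 − 24 + 12 − 4 + 1 = 9.

9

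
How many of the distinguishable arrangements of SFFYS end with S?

Fix S in the last position and arrange the remaining 4 letters.
Those 4 letters have F appearing twice, giving (4)!/(2!) = 12.

12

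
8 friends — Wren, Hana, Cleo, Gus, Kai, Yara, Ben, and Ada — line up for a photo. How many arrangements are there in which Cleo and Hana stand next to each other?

Glue Cleo and Hana into one block (2 internal orders), leaving 7 units to arrange in a row.
So the count is 2·(7)! = 10080.

10080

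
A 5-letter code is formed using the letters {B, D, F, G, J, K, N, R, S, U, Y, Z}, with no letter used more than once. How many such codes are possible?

95040

This is a permutation of 5 out of 12: P(12,5) = 12!/7!.
12 × 11 × 10 × 9 × 8 = 95040.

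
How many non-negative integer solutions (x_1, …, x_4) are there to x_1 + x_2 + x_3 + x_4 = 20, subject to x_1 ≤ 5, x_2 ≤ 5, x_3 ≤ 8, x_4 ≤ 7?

Without the upper bounds there are C(23,3) = 1771 ways to split 20 among 4 variables.
Subtract solutions that violate a single cap (substitute x_i' = x_i − (cap_i+1)): x_1 ≥ 6 gives C(17,3) = 680; x_2 ≥ 6 gives C(17,3) = 680; x_3 ≥ 9 gives C(14,3) = 364; x_4 ≥ 8 gives C(15,3) = 455. Together 2179.
Add back pairs where two caps are both exceeded: 165 + 56 + 84 + 56 + 84 + 20 = 465.
Subtract triples: 0 + 1 + 0 + 0 = 1.
By inclusion–exclusion the count is 1771 − 2179 + 465 − 1 = 56.

56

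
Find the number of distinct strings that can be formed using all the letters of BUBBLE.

The 6 letters of BUBBLE have repeats: B appearing 3 times.
So there are 6! / (3!) = 120 distinguishable arrangements.

120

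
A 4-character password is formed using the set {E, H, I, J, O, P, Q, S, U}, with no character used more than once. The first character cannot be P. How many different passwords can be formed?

The first character has 9−1 = 8 choices (anything except P).
The remaining 3 characters are filled from the other 8 symbols without repetition: 8 × 7 × 6 = 336.
Total: 8 × 336 = 2688.

2688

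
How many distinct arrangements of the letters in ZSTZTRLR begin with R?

With the first slot taken by R, it remains to arrange the other 7 letters (ZSTZTLR).
Those 7 letters have T appearing twice and Z appearing twice, giving (7)!/(2!·2!) = 1260.

1260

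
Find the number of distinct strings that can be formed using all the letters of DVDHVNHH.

1680

Letter multiplicities in DVDHVNHH: D×2, H×3, N×1, V×2.
Dividing 8! = 40320 by 3!·2!·2! = 24 for the repeated letters gives 1680.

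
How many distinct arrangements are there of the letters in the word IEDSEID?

Letter multiplicities in IEDSEID: D×2, E×2, I×2, S×1.
The number of distinct arrangements is 7!/(2!·2!·2!) = 5040/8 = 630.

630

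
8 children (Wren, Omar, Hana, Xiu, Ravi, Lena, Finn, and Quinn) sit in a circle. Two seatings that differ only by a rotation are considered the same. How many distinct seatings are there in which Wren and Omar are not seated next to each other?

All circular seatings of 8 people number (7)! = 5040.
Seatings with Wren beside Omar: treat them as a block with 2 internal orders, giving 2 × (6)! = 1440.
Subtracting, 5040 − 1440 = 3600.

3600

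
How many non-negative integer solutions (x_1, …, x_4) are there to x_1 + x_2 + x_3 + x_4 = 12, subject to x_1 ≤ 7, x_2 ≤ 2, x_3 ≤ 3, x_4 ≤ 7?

Ignoring the caps, the number of non-negative solutions to x_1+…+x_4 = 12 is C(15,3) = 455.
Subtract solutions that violate a single cap (substitute x_i' = x_i − (cap_i+1)): x_1 ≥ 8 gives C(7,3) = 35; x_2 ≥ 3 gives C(12,3) = 220; x_3 ≥ 4 gives C(11,3) = 165; x_4 ≥ 8 gives C(7,3) = 35. Together 455.
Add back pairs where two caps are both exceeded: 4 + 1 + 0 + 56 + 4 + 1 = 66.
By inclusion–exclusion the count is 455 − 455 + 66 = 66.

66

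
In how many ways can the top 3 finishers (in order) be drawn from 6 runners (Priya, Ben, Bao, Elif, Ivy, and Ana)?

This is an ordered selection of 3 from 6: P(6,3).
That gives 6 × 5 × 4 = 120.

120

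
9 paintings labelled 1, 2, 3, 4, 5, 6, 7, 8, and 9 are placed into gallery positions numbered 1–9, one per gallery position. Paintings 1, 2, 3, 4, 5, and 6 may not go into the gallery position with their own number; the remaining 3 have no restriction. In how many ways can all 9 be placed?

Let Aᵢ (for 1 ≤ i ≤ 6) be the placements that put painting i in its forbidden gallery position. Any j of these fix j positions, leaving (9−j)! ways to fill the rest, and there are C(6,j) ways to pick which j.
By inclusion–exclusion, the number of valid placements is Σ_{j=0}^{6} (−1)^j C(6,j)·(9−j)!.
Computing: 362880 − 241920 + 75600 − 14400 + 1800 − 144 + 6 = 183822.

183822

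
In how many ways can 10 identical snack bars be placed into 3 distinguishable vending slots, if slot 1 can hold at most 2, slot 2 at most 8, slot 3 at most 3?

Without the upper bounds there are C(12,2) = 66 ways to split 10 among 3 vending slots.
Subtract solutions that violate a single cap (substitute x_i' = x_i − (cap_i+1)): x_1 ≥ 3 gives C(9,2) = 36; x_2 ≥ 9 gives C(3,2) = 3; x_3 ≥ 4 gives C(8,2) = 28. Together 67.
Add back pairs where two caps are both exceeded: 0 + 10 + 0 = 10.
By inclusion–exclusion the count is 66 − 67 + 10 = 9.

9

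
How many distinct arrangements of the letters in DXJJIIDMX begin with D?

With the first slot taken by D, it remains to arrange the other 8 letters (XJJIIDMX).
Those 8 letters have I appearing twice, J appearing twice, and X appearing twice, giving (8)!/(2!·2!·2!) = 5040.

5040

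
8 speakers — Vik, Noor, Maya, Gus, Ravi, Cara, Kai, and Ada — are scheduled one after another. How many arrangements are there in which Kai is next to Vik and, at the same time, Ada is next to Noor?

Treat {Kai,Vik} as one block (2 orders) and {Ada,Noor} as another (2 orders).
That leaves 6 units to arrange: 2 × 2 × 6! = 4 × 720 = 2880.

2880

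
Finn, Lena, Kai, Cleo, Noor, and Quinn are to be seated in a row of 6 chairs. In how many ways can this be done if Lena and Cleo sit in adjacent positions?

240

Glue Lena and Cleo into one block (2 internal orders), leaving 5 units to arrange in a row.
That gives 2 × 5! = 2 × 120 = 240.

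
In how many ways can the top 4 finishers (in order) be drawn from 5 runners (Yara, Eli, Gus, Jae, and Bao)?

120

There are 5 choices for 1st place, 4 for 2nd, and so on down to 2 for position 4.
That gives 5 × 4 × 3 × 2 = 120.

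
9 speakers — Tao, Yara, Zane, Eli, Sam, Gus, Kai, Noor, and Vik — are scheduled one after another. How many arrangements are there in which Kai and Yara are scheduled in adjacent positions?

80640

Treat {Kai, Yara} as a single unit. There are 8 units to order, and the pair itself can be ordered 2 ways.
That gives 2 × 8! = 2 × 40320 = 80640.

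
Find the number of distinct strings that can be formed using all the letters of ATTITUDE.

6720

ATTITUDE has 8 letters with T appearing 3 times.
So there are 8! / (3!) = 6720 distinguishable arrangements.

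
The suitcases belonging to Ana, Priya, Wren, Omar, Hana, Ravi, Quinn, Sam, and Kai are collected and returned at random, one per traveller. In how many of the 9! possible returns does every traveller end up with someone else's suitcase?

133496

Count assignments avoiding every fixed point. For any j of the 9 travellers fixed to their own suitcase, the other 9−j can be arranged in (9−j)! ways.
By inclusion–exclusion this is Σ_{j=0}^{9} (−1)^j C(9,j)·(9−j)!.
Computing: 362880 − 362880 + 181440 − 60480 + 15120 − 3024 + 504 − 72 + 9 − 1 = 133496.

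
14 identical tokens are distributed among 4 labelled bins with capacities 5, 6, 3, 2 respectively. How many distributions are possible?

10

By stars and bars, unrestricted non-negative solutions to x_1+…+x_4 = 14 number C(14+3,3) = 680.
Subtract solutions that violate a single cap (substitute x_i' = x_i − (cap_i+1)): x_1 ≥ 6 gives C(11,3) = 165; x_2 ≥ 7 gives C(10,3) = 120; x_3 ≥ 4 gives C(13,3) = 286; x_4 ≥ 3 gives C(14,3) = 364. Together 935.
Add back pairs where two caps are both exceeded: 4 + 35 + 56 + 20 + 35 + 120 = 270.
Subtract triples: 0 + 0 + 4 + 1 = 5.
By inclusion–exclusion the count is 680 − 935 + 270 − 5 = 10.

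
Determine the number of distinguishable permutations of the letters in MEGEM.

The 5 letters of MEGEM have repeats: E appearing twice and M appearing twice.
Dividing 5! = 120 by 2!·2! = 4 for the repeated letters gives 30.

30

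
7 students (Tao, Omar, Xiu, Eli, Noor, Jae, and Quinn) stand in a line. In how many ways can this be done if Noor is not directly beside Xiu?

3600

There are 7! = 5040 arrangements in all. If Noor and Xiu are adjacent, merging them into one block gives 2·(6)! = 1440 arrangements.
So 5040 − 1440 = 3600 arrangements keep them apart.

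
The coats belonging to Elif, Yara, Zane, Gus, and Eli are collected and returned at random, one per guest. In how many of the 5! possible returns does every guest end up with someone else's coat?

Let Aᵢ be the assignments in which guest i gets their own coat. We want the size of the complement of A₁∪…∪A_5.
By inclusion–exclusion this is Σ_{j=0}^{5} (−1)^j C(5,j)·(5−j)!.
Computing: 120 − 120 + 60 − 20 + 5 − 1 = 44.

44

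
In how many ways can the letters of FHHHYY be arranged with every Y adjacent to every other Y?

Treat the 2 copies of Y as a single block. The multiset to arrange is then {YY, F, H, H, H}, 5 items in all.
That gives (5)!/(3!) = 20 arrangements.

20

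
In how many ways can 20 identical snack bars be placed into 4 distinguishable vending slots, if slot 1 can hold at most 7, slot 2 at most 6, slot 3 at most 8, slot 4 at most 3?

34

Without the upper bounds there are C(23,3) = 1771 ways to split 20 among 4 vending slots.
Subtract solutions that violate a single cap (substitute x_i' = x_i − (cap_i+1)): x_1 ≥ 8 gives C(15,3) = 455; x_2 ≥ 7 gives C(16,3) = 560; x_3 ≥ 9 gives C(14,3) = 364; x_4 ≥ 4 gives C(19,3) = 969. Together 2348.
Add back pairs where two caps are both exceeded: 56 + 20 + 165 + 35 + 220 + 120 = 616.
Subtract triples: 0 + 4 + 0 + 1 = 5.
By inclusion–exclusion the count is 1771 − 2348 + 616 − 5 = 34.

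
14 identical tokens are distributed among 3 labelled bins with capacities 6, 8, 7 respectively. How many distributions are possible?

35

Ignoring the caps, the number of non-negative solutions to x_1+…+x_3 = 14 is C(16,2) = 120.
Subtract solutions that violate a single cap (substitute x_i' = x_i − (cap_i+1)): x_1 ≥ 7 gives C(9,2) = 36; x_2 ≥ 9 gives C(7,2) = 21; x_3 ≥ 8 gives C(8,2) = 28. Together 85.
No two caps can be exceeded simultaneously, so the pair terms are all 0.
By inclusion–exclusion the count is 120 − 85 + 0 = 35.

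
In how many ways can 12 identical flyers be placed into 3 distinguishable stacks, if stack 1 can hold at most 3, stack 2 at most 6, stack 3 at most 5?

Ignoring the caps, the number of non-negative solutions to x_1+…+x_3 = 12 is C(14,2) = 91.
Subtract solutions that violate a single cap (substitute x_i' = x_i − (cap_i+1)): x_1 ≥ 4 gives C(10,2) = 45; x_2 ≥ 7 gives C(7,2) = 21; x_3 ≥ 6 gives C(8,2) = 28. Together 94.
Add back pairs where two caps are both exceeded: 3 + 6 + 0 = 9.
By inclusion–exclusion the count is 91 − 94 + 9 = 6.

6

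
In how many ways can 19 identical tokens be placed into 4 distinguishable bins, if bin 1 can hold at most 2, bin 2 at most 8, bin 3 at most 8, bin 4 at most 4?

By stars and bars, unrestricted non-negative solutions to x_1+…+x_4 = 19 number C(19+3,3) = 1540.
Subtract solutions that violate a single cap (substitute x_i' = x_i − (cap_i+1)): x_1 ≥ 3 gives C(19,3) = 969; x_2 ≥ 9 gives C(13,3) = 286; x_3 ≥ 9 gives C(13,3) = 286; x_4 ≥ 5 gives C(17,3) = 680. Together 2221.
Add back pairs where two caps are both exceeded: 120 + 120 + 364 + 4 + 56 + 56 = 720.
Subtract triples: 0 + 10 + 10 + 0 = 20.
By inclusion–exclusion the count is 1540 − 2221 + 720 − 20 = 19.

19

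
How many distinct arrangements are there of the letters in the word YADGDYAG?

The 8 letters of YADGDYAG have repeats: A appearing twice, D appearing twice, G appearing twice, and Y appearing twice.
So there are 8! / (2!·2!·2!·2!) = 2520 distinguishable arrangements.

2520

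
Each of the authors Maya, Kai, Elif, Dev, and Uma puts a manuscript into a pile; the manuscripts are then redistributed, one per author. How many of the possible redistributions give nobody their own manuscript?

44

Let Aᵢ be the assignments in which author i gets their own manuscript. We want the size of the complement of A₁∪…∪A_5.
By inclusion–exclusion this is Σ_{j=0}^{5} (−1)^j C(5,j)·(5−j)!.
Computing: 120 − 120 + 60 − 20 + 5 − 1 = 44.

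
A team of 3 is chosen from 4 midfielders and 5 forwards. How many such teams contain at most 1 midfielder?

Split by how many midfielders are chosen (0 through 1).
Sum: C(4,0)·C(5,3) + C(4,1)·C(5,2) = 10 + 40 = 50.

50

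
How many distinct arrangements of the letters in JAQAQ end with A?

12

Fix A in the last position and arrange the remaining 4 letters.
Those 4 letters have Q appearing twice, giving (4)!/(2!) = 12.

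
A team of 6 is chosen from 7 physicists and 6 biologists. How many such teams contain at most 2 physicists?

358

Split by how many physicists are chosen (0 through 2).
Sum: C(7,0)·C(6,6) + C(7,1)·C(6,5) + C(7,2)·C(6,4) = 1 + 42 + 315 = 358.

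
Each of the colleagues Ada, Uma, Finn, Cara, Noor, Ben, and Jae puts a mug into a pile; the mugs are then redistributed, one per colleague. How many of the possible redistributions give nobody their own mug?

This is the derangement count D_7: permutations of 7 items with no fixed point.
By inclusion–exclusion this is Σ_{j=0}^{7} (−1)^j C(7,j)·(7−j)!.
Computing: 5040 − 5040 + 2520 − 840 + 210 − 42 + 7 − 1 = 1854.

1854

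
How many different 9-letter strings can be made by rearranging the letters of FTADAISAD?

30240

Letter multiplicities in FTADAISAD: A×3, D×2, F×1, I×1, S×1, T×1.
Dividing 9! = 362880 by 3!·2! = 12 for the repeated letters gives 30240.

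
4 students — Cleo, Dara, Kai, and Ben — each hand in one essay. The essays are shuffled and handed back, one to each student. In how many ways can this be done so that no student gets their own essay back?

9

This is the derangement count D_4: permutations of 4 items with no fixed point.
By inclusion–exclusion this is Σ_{j=0}^{4} (−1)^j C(4,j)·(4−j)!.
Computing: 24 − 24 + 12 − 4 + 1 = 9.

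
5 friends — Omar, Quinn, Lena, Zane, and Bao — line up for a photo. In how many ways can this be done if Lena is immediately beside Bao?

48

Glue Lena and Bao into one block (2 internal orders), leaving 4 units to arrange in a row.
That gives 2 × 4! = 2 × 24 = 48.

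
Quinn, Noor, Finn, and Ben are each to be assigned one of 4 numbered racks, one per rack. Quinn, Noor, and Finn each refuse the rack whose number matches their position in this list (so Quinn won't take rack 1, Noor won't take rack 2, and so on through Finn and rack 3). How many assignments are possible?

11

Let Aᵢ (for i ∈ {1, 2, 3}) be the placements that put person i in their forbidden rack. Any j of these fix j positions, leaving (4−j)! ways to fill the rest, and there are C(3,j) ways to pick which j.
By inclusion–exclusion, the number of valid placements is Σ_{j=0}^{3} (−1)^j C(3,j)·(4−j)!.
Computing: 24 − 18 + 6 − 1 = 11.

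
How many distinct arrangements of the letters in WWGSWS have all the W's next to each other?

Treat the 3 copies of W as a single block. The multiset to arrange is then {WWW, G, S, S}, 4 items in all.
That gives (4)!/(2!) = 12 arrangements.

12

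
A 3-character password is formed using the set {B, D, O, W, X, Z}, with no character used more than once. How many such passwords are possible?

120

With no repetition, fill the 3 characters in order: 6 choices, then 5, down to 4.
6 × 5 × 4 = 120.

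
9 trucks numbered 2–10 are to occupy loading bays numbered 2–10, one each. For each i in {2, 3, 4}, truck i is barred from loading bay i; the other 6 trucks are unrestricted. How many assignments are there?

Let Aᵢ (for i ∈ {2, 3, 4}) be the placements that put truck i in its forbidden loading bay. Any j of these fix j positions, leaving (9−j)! ways to fill the rest, and there are C(3,j) ways to pick which j.
By inclusion–exclusion, the number of valid placements is Σ_{j=0}^{3} (−1)^j C(3,j)·(9−j)!.
Computing: 362880 − 120960 + 15120 − 720 = 256320.

256320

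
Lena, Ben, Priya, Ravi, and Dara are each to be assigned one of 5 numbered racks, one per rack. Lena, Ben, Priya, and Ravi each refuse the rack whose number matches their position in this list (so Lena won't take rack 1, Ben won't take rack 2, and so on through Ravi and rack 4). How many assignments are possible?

53

Let Aᵢ (for 1 ≤ i ≤ 4) be the placements that put person i in their forbidden rack. Any j of these fix j positions, leaving (5−j)! ways to fill the rest, and there are C(4,j) ways to pick which j.
By inclusion–exclusion, the number of valid placements is Σ_{j=0}^{4} (−1)^j C(4,j)·(5−j)!.
Computing: 120 − 96 + 36 − 8 + 1 = 53.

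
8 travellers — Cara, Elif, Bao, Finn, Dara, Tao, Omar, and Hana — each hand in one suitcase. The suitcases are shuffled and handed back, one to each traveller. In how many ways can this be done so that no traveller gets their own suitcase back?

Let Aᵢ be the assignments in which traveller i gets their own suitcase. We want the size of the complement of A₁∪…∪A_8.
By inclusion–exclusion this is Σ_{j=0}^{8} (−1)^j C(8,j)·(8−j)!.
Computing: 40320 − 40320 + 20160 − 6720 + 1680 − 336 + 56 − 8 + 1 = 14833.

14833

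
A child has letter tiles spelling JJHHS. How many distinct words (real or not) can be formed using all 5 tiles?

30

The 5 letters of JJHHS have repeats: H appearing twice and J appearing twice.
The number of distinct arrangements is 5!/(2!·2!) = 120/4 = 30.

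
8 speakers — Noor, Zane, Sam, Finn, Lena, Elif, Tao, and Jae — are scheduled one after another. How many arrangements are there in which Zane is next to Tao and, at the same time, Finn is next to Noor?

Treat {Zane,Tao} as one block (2 orders) and {Finn,Noor} as another (2 orders).
That leaves 6 units to arrange: 2 × 2 × 6! = 4 × 720 = 2880.

2880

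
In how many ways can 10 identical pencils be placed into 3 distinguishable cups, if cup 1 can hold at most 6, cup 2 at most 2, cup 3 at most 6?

By stars and bars, unrestricted non-negative solutions to x_1+…+x_3 = 10 number C(10+2,2) = 66.
Subtract solutions that violate a single cap (substitute x_i' = x_i − (cap_i+1)): x_1 ≥ 7 gives C(5,2) = 10; x_2 ≥ 3 gives C(9,2) = 36; x_3 ≥ 7 gives C(5,2) = 10. Together 56.
Add back pairs where two caps are both exceeded: 1 + 0 + 1 = 2.
By inclusion–exclusion the count is 66 − 56 + 2 = 12.

12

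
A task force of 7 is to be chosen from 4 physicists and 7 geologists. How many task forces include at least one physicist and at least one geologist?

329

Total 7-person selections from all 11: C(11,7) = 330.
Selections missing a whole group: no physicists → C(7,7) = 1; no geologists → C(4,7) = 0.
Both groups omitted at once is impossible, so 330 − 1 = 329.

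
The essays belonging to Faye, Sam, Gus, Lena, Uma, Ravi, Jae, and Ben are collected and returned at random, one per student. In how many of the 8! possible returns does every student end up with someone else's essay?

14833

Count assignments avoiding every fixed point. For any j of the 8 students fixed to their own essay, the other 8−j can be arranged in (8−j)! ways.
By inclusion–exclusion this is Σ_{j=0}^{8} (−1)^j C(8,j)·(8−j)!.
Computing: 40320 − 40320 + 20160 − 6720 + 1680 − 336 + 56 − 8 + 1 = 14833.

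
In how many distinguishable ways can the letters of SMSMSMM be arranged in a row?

The 7 letters of SMSMSMM have repeats: M appearing 4 times and S appearing 3 times.
The number of distinct arrangements is 7!/(4!·3!) = 5040/144 = 35.

35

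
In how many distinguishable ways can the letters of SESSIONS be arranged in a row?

1680

The 8 letters of SESSIONS have repeats: S appearing 4 times.
So there are 8! / (4!) = 1680 distinguishable arrangements.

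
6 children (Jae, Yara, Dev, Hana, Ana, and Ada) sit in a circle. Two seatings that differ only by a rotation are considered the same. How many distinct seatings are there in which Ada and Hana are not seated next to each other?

All circular seatings of 6 people number (5)! = 120.
Those with Ada next to Hana: fuse the pair into one unit and seat 5 units around a circle — 2·(4)! = 48.
Subtracting, 120 − 48 = 72.

72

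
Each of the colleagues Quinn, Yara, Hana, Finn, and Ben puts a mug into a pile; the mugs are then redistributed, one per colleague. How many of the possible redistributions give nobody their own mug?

44

This is the derangement count D_5: permutations of 5 items with no fixed point.
By inclusion–exclusion this is Σ_{j=0}^{5} (−1)^j C(5,j)·(5−j)!.
Computing: 120 − 120 + 60 − 20 + 5 − 1 = 44.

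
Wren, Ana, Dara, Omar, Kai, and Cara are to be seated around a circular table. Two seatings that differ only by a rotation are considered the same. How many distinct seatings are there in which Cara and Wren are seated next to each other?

48

Treat {Cara, Wren} as one unit (2 internal orders) and seat the resulting 5 units around the table: (4)! circular arrangements.
So 2 × (4)! = 2 × 24 = 48.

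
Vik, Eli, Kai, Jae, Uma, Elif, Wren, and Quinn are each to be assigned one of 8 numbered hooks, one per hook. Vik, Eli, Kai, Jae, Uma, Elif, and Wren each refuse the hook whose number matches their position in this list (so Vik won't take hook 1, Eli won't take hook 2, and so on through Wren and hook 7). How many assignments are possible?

Let Aᵢ (for 1 ≤ i ≤ 7) be the placements that put person i in their forbidden hook. Any j of these fix j positions, leaving (8−j)! ways to fill the rest, and there are C(7,j) ways to pick which j.
By inclusion–exclusion, the number of valid placements is Σ_{j=0}^{7} (−1)^j C(7,j)·(8−j)!.
Computing: 40320 − 35280 + 15120 − 4200 + 840 − 126 + 14 − 1 = 16687.

16687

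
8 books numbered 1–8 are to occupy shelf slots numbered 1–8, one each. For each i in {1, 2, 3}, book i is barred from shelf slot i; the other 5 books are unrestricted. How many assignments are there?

27240

Let Aᵢ (for i ∈ {1, 2, 3}) be the placements that put book i in its forbidden shelf slot. Any j of these fix j positions, leaving (8−j)! ways to fill the rest, and there are C(3,j) ways to pick which j.
By inclusion–exclusion, the number of valid placements is Σ_{j=0}^{3} (−1)^j C(3,j)·(8−j)!.
Computing: 40320 − 15120 + 2160 − 120 = 27240.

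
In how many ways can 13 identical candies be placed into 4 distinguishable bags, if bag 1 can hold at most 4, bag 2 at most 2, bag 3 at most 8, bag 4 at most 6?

By stars and bars, unrestricted non-negative solutions to x_1+…+x_4 = 13 number C(13+3,3) = 560.
Subtract solutions that violate a single cap (substitute x_i' = x_i − (cap_i+1)): x_1 ≥ 5 gives C(11,3) = 165; x_2 ≥ 3 gives C(13,3) = 286; x_3 ≥ 9 gives C(7,3) = 35; x_4 ≥ 7 gives C(9,3) = 84. Together 570.
Add back pairs where two caps are both exceeded: 56 + 0 + 4 + 4 + 20 + 0 = 84.
By inclusion–exclusion the count is 560 − 570 + 84 = 74.

74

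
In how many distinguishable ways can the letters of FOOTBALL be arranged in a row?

The 8 letters of FOOTBALL have repeats: L appearing twice and O appearing twice.
So there are 8! / (2!·2!) = 10080 distinguishable arrangements.

10080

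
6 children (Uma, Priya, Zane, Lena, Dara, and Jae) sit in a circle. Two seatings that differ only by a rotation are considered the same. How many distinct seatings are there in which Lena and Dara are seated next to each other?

Glue Lena and Dara into a block (2 internal orders). Seating 5 units around a circle gives (4)! arrangements.
So 2 × (4)! = 2 × 24 = 48.

48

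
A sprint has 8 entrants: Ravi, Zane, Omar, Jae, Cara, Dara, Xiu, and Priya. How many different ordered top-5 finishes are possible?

This is an ordered selection of 5 from 8: P(8,5).
That gives 8 × 7 × 6 × 5 × 4 = 6720.

6720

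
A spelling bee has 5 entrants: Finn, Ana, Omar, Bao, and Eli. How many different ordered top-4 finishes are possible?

There are 5 choices for 1st place, 4 for 2nd, and so on down to 2 for position 4.
That gives 5 × 4 × 3 × 2 = 120.

120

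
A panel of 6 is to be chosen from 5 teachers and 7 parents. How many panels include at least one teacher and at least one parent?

Total 6-person selections from all 12: C(12,6) = 924.
Subtract selections that omit an entire group: no teachers → C(7,6) = 7; no parents → C(5,6) = 0.
Both groups omitted at once is impossible, so 924 − 7 = 917.

917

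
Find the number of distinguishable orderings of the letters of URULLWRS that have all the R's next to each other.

1260

Treat the 2 copies of R as a single block. The multiset to arrange is then {RR, L, L, S, U, U, W}, 7 items in all.
That gives (7)!/(2!·2!) = 1260 arrangements.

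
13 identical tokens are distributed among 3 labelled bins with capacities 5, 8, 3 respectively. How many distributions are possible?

Ignoring the caps, the number of non-negative solutions to x_1+…+x_3 = 13 is C(15,2) = 105.
Subtract solutions that violate a single cap (substitute x_i' = x_i − (cap_i+1)): x_1 ≥ 6 gives C(9,2) = 36; x_2 ≥ 9 gives C(6,2) = 15; x_3 ≥ 4 gives C(11,2) = 55. Together 106.
Add back pairs where two caps are both exceeded: 0 + 10 + 1 = 11.
By inclusion–exclusion the count is 105 − 106 + 11 = 10.

10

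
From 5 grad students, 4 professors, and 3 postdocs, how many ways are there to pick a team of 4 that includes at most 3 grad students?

490

Split by how many grad students are chosen (0 through 3).
Sum: C(5,0)·C(7,4) + C(5,1)·C(7,3) + C(5,2)·C(7,2) + C(5,3)·C(7,1) = 35 + 175 + 210 + 70 = 490.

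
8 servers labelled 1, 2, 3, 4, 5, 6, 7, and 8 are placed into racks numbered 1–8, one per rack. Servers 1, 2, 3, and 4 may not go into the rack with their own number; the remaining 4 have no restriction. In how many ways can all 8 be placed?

24024

Let Aᵢ (for 1 ≤ i ≤ 4) be the placements that put server i in its forbidden rack. Any j of these fix j positions, leaving (8−j)! ways to fill the rest, and there are C(4,j) ways to pick which j.
By inclusion–exclusion, the number of valid placements is Σ_{j=0}^{4} (−1)^j C(4,j)·(8−j)!.
Computing: 40320 − 20160 + 4320 − 480 + 24 = 24024.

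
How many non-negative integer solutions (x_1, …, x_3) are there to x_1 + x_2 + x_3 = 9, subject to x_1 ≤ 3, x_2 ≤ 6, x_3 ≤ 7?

25

By stars and bars, unrestricted non-negative solutions to x_1+…+x_3 = 9 number C(9+2,2) = 55.
Subtract solutions that violate a single cap (substitute x_i' = x_i − (cap_i+1)): x_1 ≥ 4 gives C(7,2) = 21; x_2 ≥ 7 gives C(4,2) = 6; x_3 ≥ 8 gives C(3,2) = 3. Together 30.
No two caps can be exceeded simultaneously, so the pair terms are all 0.
By inclusion–exclusion the count is 55 − 30 + 0 = 25.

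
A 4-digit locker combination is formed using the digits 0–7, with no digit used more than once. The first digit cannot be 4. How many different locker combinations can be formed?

1470

The first digit has 8−1 = 7 choices (anything except 4).
The remaining 3 digits are filled from the other 7 symbols without repetition: 7 × 6 × 5 = 210.
Total: 7 × 210 = 1470.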